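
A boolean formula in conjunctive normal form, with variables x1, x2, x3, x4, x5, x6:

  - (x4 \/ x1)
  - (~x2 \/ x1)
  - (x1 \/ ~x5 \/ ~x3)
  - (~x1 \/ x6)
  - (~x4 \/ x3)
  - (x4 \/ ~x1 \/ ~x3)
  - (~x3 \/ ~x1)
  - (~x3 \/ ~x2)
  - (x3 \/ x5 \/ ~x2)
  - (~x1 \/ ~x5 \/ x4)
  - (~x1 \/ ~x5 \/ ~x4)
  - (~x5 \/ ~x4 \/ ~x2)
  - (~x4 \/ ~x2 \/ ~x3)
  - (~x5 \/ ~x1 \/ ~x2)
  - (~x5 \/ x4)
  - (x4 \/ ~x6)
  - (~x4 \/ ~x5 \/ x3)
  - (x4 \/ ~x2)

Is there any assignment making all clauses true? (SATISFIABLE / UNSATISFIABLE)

Pure literal: x2 appears only negated; assign x2 = False.
Set x1 = False and propagate.
  then x4 is forced to True.
  then x3 is forced to True.
  then x5 is forced to False.
x6 is now unconstrained; take x6 = True.
Every clause has at least one true literal under this assignment.
So x1 = 0, x2 = 0, x3 = 1, x4 = 1, x5 = 0, x6 = 1 is a satisfying assignment.

SATISFIABLE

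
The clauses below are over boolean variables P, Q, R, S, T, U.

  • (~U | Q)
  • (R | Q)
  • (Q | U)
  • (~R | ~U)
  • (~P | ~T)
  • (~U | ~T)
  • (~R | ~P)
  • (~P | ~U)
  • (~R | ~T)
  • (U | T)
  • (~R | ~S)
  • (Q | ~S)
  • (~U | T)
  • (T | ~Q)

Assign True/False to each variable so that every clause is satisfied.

P=False, Q=True, R=False, S=True, T=True, U=False

Check each clause:
  1. (~U | Q) — ~U is true.
  2. (Q | R) — Q is true.
  3. (Q | U) — Q is true.
  4. (~R | ~U) — ~U is true.
  5. (~P | ~T) — ~P is true.
  6. (~T | ~U) — ~U is true.
  7. (~R | ~P) — ~R is true.
  8. (~U | ~P) — ~U is true.
  9. (~R | ~T) — ~R is true.
  10. (T | U) — T is true.
  11. (~S | ~R) — ~R is true.
  12. (Q | ~S) — Q is true.
  13. (T | ~U) — ~U is true.
  14. (T | ~Q) — T is true.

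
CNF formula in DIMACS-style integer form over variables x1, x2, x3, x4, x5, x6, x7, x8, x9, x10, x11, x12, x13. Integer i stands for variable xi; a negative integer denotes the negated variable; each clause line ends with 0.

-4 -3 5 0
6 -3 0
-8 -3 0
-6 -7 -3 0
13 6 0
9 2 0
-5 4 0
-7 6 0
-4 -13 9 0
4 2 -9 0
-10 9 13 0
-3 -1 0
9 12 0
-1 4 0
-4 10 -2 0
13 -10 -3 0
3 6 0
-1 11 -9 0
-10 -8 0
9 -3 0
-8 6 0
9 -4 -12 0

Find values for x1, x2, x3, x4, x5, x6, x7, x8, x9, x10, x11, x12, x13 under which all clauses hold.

x1 occurs only negated in the remaining clauses — set x1 = False.
x7 occurs only negated in the remaining clauses — set x7 = False.
Branch on x2: take x2 = True.
Set x3 = False and propagate.
  then x6 is forced to True.
The remaining clauses are satisfied by x4 = False, x5 = False, x8 = False, x9 = True, x10 = False, x11 = False, x12 = True, x13 = False.

x1=0, x2=1, x3=0, x4=0, x5=0, x6=1, x7=0, x8=0, x9=1, x10=0, x11=0, x12=1, x13=0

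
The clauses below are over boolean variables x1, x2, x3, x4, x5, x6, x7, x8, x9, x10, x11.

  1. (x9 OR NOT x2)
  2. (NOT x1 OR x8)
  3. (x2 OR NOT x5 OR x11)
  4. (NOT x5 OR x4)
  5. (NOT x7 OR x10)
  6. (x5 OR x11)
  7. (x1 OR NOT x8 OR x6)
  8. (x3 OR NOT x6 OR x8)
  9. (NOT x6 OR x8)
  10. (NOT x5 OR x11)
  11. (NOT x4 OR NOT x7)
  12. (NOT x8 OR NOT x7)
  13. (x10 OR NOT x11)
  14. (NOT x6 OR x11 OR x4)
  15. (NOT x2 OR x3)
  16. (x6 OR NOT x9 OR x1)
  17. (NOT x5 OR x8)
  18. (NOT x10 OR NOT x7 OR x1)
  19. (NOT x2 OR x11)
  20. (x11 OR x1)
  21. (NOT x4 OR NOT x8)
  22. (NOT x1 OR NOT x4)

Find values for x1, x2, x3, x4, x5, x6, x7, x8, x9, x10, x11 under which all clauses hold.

x1 = False, x2 = False, x3 = False, x4 = False, x5 = False, x6 = True, x7 = False, x8 = True, x9 = True, x10 = True, x11 = True

x7 occurs only negated in the remaining clauses — set x7 = False.
Branch on x1: take x1 = False.
  then x11 is forced to True.
  then x10 is forced to True.
Try x2 = False.
The remaining clauses are satisfied by x3 = False, x4 = False, x5 = False, x6 = True, x8 = True, x9 = True.
Every clause has at least one true literal under this assignment.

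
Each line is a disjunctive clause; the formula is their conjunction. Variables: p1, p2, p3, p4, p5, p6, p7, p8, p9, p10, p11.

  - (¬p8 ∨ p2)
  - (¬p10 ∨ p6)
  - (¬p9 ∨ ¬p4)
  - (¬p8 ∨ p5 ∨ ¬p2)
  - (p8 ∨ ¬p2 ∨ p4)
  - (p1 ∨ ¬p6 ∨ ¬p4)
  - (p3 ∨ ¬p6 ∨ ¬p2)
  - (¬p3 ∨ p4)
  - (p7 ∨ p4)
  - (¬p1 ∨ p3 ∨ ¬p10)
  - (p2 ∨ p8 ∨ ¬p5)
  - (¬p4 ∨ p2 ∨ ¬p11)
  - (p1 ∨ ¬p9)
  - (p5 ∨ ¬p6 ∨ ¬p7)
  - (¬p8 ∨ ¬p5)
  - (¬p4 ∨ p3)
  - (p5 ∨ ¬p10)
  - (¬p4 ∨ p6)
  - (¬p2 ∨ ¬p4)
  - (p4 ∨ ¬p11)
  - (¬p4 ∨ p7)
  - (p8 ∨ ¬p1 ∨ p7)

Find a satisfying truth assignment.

p1=T, p2=F, p3=F, p4=F, p5=F, p6=F, p7=T, p8=F, p9=T, p10=F, p11=F

Pure literal: p10 appears only negated; assign p10 = False.
Pure literal: p11 appears only negated; assign p11 = False.
Set p1 = True and propagate.
Set p2 = False and propagate.
  then p8 is forced to False.
  then p5 is forced to False.
  then p7 is forced to True.
  then p6 is forced to False.
  then p4 is forced to False.
  then p3 is forced to False.
p9 is now unconstrained; take p9 = True.
Every clause has at least one true literal under this assignment.
Check each clause:
  1. (¬p8 ∨ p2) — ¬p8 is true.
  2. (¬p10 ∨ p6) — ¬p10 is true.
  3. (¬p9 ∨ ¬p4) — ¬p4 is true.
  4. (¬p8 ∨ p5 ∨ ¬p2) — ¬p8 is true.
  5. (p4 ∨ ¬p2 ∨ p8) — ¬p2 is true.
  6. (¬p6 ∨ ¬p4 ∨ p1) — p1 is true.
  7. (¬p2 ∨ p3 ∨ ¬p6) — ¬p6 is true.
  8. (p4 ∨ ¬p3) — ¬p3 is true.
  9. (p4 ∨ p7) — p7 is true.
  10. (p3 ∨ ¬p10 ∨ ¬p1) — ¬p10 is true.
  11. (¬p5 ∨ p2 ∨ p8) — ¬p5 is true.
  12. (¬p11 ∨ ¬p4 ∨ p2) — ¬p4 is true.
  13. (p1 ∨ ¬p9) — p1 is true.
  14. (¬p7 ∨ p5 ∨ ¬p6) — ¬p6 is true.
  15. (¬p8 ∨ ¬p5) — ¬p8 is true.
  16. (¬p4 ∨ p3) — ¬p4 is true.
  17. (¬p10 ∨ p5) — ¬p10 is true.
  18. (p6 ∨ ¬p4) — ¬p4 is true.
  19. (¬p4 ∨ ¬p2) — ¬p4 is true.
  20. (p4 ∨ ¬p11) — ¬p11 is true.
  21. (¬p4 ∨ p7) — ¬p4 is true.
  22. (p8 ∨ ¬p1 ∨ p7) — p7 is true.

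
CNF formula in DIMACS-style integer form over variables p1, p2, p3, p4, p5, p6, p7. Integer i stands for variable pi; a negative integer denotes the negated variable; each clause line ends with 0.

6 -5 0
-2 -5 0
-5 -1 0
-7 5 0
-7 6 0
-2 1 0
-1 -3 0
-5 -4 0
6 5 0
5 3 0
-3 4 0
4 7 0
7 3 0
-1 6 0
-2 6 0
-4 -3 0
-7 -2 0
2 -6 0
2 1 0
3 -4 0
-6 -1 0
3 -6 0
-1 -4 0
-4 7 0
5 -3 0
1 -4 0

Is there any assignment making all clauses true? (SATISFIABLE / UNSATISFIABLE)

UNSATISFIABLE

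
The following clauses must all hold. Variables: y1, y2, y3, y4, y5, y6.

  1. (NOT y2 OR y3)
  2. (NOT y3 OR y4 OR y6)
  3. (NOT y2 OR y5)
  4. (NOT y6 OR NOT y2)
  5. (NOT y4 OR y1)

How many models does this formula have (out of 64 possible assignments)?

21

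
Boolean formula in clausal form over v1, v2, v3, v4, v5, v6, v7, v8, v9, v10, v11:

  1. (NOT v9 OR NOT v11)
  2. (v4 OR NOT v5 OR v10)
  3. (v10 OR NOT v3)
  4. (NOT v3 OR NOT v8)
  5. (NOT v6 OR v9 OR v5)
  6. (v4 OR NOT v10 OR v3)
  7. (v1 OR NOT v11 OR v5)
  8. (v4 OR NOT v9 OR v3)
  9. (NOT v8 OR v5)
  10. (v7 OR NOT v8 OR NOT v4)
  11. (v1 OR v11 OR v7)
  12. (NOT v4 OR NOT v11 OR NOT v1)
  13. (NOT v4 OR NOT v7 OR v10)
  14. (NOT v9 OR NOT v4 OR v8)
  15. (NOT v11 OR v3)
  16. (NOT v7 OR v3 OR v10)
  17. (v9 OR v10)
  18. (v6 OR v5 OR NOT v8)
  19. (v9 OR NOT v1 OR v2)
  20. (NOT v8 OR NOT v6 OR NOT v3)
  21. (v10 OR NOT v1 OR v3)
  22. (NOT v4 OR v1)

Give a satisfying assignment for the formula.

Set v1 = True and propagate.
Branch on v2: take v2 = False.
  then v9 is forced to True.
  then v11 is forced to False.
For the remaining variables, v3 = True, v4 = False, v5 = False, v6 = False, v7 = False, v8 = False, v10 = True works.
Every clause has at least one true literal under this assignment.

v1=T, v2=F, v3=T, v4=F, v5=F, v6=F, v7=F, v8=F, v9=T, v10=T, v11=F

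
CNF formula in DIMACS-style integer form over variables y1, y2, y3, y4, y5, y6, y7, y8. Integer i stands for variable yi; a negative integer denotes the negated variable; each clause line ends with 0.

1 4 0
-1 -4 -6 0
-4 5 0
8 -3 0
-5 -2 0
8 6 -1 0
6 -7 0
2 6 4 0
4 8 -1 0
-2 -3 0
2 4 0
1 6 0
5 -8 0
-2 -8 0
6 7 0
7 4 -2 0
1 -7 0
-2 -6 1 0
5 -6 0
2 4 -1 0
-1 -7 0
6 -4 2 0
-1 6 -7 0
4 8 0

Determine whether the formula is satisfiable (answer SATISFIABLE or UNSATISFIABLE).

SATISFIABLE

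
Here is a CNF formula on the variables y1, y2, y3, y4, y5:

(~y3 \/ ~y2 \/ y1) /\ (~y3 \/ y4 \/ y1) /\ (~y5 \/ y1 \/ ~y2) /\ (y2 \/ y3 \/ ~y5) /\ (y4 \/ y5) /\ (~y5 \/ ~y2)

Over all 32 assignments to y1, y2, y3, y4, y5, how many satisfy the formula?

10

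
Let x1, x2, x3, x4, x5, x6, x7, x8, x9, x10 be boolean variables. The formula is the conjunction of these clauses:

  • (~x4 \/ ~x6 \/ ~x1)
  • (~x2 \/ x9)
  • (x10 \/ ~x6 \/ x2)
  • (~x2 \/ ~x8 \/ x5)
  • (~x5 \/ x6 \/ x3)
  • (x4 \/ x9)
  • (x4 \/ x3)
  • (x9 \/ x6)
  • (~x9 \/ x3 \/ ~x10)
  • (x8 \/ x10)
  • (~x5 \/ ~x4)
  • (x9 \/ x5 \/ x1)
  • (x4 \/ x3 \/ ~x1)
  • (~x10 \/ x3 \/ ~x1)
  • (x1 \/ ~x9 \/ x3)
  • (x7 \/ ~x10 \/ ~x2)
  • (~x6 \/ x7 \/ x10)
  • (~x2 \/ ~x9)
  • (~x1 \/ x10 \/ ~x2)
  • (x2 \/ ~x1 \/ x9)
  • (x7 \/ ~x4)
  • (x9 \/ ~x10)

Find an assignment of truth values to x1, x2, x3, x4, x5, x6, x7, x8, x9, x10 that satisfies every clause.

x1 = T, x2 = F, x3 = T, x4 = F, x5 = F, x6 = F, x7 = T, x8 = T, x9 = T, x10 = T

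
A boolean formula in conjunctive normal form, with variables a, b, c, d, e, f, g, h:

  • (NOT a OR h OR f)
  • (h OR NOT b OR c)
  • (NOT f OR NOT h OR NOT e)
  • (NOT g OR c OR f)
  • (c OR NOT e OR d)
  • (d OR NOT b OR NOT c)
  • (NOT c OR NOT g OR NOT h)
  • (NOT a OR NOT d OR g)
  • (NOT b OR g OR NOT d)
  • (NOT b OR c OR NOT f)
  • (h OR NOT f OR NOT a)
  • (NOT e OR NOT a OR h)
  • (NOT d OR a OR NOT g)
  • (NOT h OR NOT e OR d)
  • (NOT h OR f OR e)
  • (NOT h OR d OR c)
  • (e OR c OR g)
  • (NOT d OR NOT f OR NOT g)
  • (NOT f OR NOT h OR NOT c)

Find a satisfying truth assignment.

a = F, b = F, c = T, d = T, e = T, f = T, g = F, h = F

Check each clause:
  1. (NOT a OR h OR f) — NOT a is true.
  2. (c OR h OR NOT b) — c is true.
  3. (NOT f OR NOT h OR NOT e) — NOT h is true.
  4. (f OR NOT g OR c) — NOT g is true.
  5. (c OR NOT e OR d) — c is true.
  6. (NOT b OR NOT c OR d) — d is true.
  7. (NOT g OR NOT c OR NOT h) — NOT h is true.
  8. (NOT d OR g OR NOT a) — NOT a is true.
  9. (g OR NOT b OR NOT d) — NOT b is true.
  10. (NOT f OR NOT b OR c) — c is true.
  11. (h OR NOT a OR NOT f) — NOT a is true.
  12. (h OR NOT a OR NOT e) — NOT a is true.
  13. (NOT g OR NOT d OR a) — NOT g is true.
  14. (d OR NOT e OR NOT h) — NOT h is true.
  15. (f OR e OR NOT h) — NOT h is true.
  16. (NOT h OR d OR c) — NOT h is true.
  17. (g OR c OR e) — c is true.
  18. (NOT f OR NOT d OR NOT g) — NOT g is true.
  19. (NOT c OR NOT h OR NOT f) — NOT h is true.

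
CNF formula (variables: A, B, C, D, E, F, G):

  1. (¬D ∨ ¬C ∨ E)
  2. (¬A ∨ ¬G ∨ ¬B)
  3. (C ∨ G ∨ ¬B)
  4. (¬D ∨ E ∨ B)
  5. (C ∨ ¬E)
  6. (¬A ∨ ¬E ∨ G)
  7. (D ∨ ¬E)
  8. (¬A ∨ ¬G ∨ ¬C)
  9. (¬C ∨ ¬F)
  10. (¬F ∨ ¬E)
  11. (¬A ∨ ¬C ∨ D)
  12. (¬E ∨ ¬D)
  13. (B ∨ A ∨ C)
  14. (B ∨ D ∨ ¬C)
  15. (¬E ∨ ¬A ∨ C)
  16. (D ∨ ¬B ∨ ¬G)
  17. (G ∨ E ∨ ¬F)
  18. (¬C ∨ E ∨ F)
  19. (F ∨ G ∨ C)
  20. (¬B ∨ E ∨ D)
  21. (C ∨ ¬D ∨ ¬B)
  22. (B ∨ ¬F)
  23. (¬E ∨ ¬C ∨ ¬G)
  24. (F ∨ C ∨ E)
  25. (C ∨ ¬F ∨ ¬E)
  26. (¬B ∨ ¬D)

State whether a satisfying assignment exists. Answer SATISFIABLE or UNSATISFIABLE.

UNSATISFIABLE

C = True:
  propagation gives F=False, E=True, D=True; an empty clause results — contradiction.
C = False:
  propagation gives E=False, F=True, G=True, B=True; an empty clause results — contradiction.
Every branch closes, so no satisfying assignment exists.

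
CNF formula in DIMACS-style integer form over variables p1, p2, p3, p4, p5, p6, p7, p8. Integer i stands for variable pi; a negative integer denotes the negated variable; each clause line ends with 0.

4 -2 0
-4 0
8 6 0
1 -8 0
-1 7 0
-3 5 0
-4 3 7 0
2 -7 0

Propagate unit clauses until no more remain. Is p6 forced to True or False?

True

(~p4) stands alone — p4 = False.
From (p4 | ~p2) and p4 = False: p2 = False.
In (~p7 | p2), p2 is now false; ~p7 must hold, so p7 = False.
In (p7 | ~p1), p7 is now false; ~p1 must hold, so p1 = False.
(~p8 | p1): since p1 = False, the clause reduces to (~p8). p8 = False.
In (p8 | p6), p8 is now false; p6 must hold, so p6 = True.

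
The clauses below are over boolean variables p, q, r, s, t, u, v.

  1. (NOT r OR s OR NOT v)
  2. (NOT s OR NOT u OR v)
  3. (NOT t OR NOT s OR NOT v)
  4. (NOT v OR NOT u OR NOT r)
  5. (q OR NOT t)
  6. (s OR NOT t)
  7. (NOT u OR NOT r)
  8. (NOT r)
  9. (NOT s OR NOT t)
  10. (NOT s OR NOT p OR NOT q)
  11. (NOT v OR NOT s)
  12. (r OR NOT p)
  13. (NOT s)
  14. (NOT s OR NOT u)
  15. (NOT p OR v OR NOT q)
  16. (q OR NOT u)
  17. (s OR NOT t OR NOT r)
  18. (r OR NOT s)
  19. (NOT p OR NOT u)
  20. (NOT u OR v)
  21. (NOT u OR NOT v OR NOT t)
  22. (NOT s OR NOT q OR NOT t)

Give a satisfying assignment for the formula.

p=0  q=1  r=0  s=0  t=0  u=0  v=1

Unit propagation: (NOT r) forces r = False.
Unit propagation: (NOT p) forces p = False.
Unit propagation: (NOT s) forces s = False.
Unit propagation: (NOT t) forces t = False.
Pure literal: q appears only positively; assign q = True.
Pure literal: u appears only negated; assign u = False.
v is now unconstrained; take v = True.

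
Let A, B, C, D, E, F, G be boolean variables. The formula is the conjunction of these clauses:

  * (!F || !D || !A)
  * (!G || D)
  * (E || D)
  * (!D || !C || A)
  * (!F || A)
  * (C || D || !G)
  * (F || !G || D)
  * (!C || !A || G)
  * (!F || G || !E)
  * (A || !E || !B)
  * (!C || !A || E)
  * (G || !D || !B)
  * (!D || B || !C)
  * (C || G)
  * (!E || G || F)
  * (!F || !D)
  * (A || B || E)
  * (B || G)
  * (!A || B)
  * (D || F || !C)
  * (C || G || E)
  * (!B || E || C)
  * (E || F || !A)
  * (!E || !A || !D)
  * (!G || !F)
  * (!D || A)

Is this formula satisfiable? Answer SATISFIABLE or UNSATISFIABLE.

UNSATISFIABLE

D = True:
  propagation gives F=False, A=True, B=True, G=True; an empty clause results — contradiction.
D = False:
  propagation gives G=False, E=True, F=False; an empty clause results — contradiction.
Every branch closes, so no satisfying assignment exists.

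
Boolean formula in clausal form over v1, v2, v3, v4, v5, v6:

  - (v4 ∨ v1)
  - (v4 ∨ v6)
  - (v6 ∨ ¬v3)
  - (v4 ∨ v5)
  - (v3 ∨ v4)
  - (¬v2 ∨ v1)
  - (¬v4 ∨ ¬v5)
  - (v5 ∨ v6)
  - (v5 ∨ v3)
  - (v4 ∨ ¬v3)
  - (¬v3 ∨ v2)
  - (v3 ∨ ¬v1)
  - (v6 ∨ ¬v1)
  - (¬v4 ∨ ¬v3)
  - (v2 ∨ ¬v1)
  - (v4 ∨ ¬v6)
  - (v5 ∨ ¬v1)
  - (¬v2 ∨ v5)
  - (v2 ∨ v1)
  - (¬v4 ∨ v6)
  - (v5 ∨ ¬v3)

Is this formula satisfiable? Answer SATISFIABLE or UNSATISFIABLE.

UNSATISFIABLE

v4 = True:
  propagation gives v5=False, v6=True, v3=True; an empty clause results — contradiction.
v4 = False:
  propagation gives v1=True, v6=True; an empty clause results — contradiction.
Every branch closes, so no satisfying assignment exists.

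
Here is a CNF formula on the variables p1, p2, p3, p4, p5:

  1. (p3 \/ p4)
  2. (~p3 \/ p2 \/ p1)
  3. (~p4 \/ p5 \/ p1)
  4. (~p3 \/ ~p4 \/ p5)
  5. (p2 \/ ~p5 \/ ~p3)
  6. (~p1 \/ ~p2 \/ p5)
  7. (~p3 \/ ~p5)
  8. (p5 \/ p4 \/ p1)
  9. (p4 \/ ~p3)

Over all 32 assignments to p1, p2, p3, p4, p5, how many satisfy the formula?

5

The models are:
  p1=F p2=F p3=F p4=T p5=T
  p1=F p2=T p3=F p4=T p5=T
  p1=T p2=F p3=F p4=T p5=F
  p1=T p2=F p3=F p4=T p5=T
  p1=T p2=T p3=F p4=T p5=T
That's 5 in total.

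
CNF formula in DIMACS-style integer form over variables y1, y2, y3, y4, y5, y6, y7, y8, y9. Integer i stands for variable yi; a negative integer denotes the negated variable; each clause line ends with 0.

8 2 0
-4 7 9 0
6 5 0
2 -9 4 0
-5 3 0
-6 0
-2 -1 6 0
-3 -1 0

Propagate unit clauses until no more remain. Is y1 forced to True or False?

False

(!y6) stands alone — y6 = False.
(y6 || y5) with y6 = False leaves only y5, so y5 = True.
In (y3 || !y5), !y5 is now false; y3 must hold, so y3 = True.
(!y3 || !y1) with y3 = True leaves only !y1, so y1 = False.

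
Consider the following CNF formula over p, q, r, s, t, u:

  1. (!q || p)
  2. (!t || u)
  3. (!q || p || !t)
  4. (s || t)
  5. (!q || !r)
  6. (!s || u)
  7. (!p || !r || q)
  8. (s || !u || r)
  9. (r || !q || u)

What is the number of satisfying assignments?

9

Split on q, then r.
  q=T, r=T: a clause becomes empty — 0.
  q=T, r=F: remaining (p,s,t,u) ∈ {(T,T,F,T); (T,T,T,T)} — 2.
  q=F, r=T: remaining (p,s,t,u) ∈ {(F,F,T,T); (F,T,F,T); (F,T,T,T)} — 3.
  q=F, r=F: remaining (p,s,t,u) ∈ {(F,T,F,T); (F,T,T,T); (T,T,F,T); (T,T,T,T)} — 4.
Total: 0 + 2 + 3 + 4 = 9.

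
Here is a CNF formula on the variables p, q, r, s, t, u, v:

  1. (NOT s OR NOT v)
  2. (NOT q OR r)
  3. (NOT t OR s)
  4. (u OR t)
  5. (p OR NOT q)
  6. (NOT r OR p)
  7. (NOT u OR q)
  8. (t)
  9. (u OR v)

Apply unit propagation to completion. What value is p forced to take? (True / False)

(t) stands alone — t = True.
(NOT t OR s): since t = True, the clause reduces to (s). s = True.
(NOT s OR NOT v): since s = True, the clause reduces to (NOT v). v = False.
From (v OR u) and v = False: u = True.
(NOT u OR q): since u = True, the clause reduces to (q). q = True.
From (NOT q OR r) and q = True: r = True.
(NOT q OR p) with q = True leaves only p, so p = True.

True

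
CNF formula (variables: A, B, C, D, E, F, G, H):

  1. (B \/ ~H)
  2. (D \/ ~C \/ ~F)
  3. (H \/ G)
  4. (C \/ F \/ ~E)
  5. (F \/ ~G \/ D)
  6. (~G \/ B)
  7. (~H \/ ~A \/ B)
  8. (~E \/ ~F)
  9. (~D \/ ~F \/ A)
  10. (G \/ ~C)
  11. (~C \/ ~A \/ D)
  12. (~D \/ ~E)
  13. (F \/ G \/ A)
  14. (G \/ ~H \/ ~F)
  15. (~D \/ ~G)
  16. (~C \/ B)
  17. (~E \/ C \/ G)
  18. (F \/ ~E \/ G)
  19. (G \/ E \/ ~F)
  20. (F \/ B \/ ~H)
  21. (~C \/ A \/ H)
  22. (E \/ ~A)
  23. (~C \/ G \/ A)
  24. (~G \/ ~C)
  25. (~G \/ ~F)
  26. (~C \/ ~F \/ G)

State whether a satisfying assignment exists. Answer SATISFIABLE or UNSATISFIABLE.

G = True:
  propagation gives B=True, D=False, F=True; an empty clause results — contradiction.
G = False:
  propagation gives H=True, B=True, C=False, F=False; an empty clause results — contradiction.
Every branch closes, so no satisfying assignment exists.

UNSATISFIABLE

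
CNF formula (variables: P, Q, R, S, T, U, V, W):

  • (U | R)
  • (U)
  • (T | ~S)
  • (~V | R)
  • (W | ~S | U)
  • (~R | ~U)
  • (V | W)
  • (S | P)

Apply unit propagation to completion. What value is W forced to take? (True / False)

True

(U) is a unit clause: U = True.
(~U | ~R) with U = True leaves only ~R, so R = False.
From (~V | R) and R = False: V = False.
In (W | V), V is now false; W must hold, so W = True.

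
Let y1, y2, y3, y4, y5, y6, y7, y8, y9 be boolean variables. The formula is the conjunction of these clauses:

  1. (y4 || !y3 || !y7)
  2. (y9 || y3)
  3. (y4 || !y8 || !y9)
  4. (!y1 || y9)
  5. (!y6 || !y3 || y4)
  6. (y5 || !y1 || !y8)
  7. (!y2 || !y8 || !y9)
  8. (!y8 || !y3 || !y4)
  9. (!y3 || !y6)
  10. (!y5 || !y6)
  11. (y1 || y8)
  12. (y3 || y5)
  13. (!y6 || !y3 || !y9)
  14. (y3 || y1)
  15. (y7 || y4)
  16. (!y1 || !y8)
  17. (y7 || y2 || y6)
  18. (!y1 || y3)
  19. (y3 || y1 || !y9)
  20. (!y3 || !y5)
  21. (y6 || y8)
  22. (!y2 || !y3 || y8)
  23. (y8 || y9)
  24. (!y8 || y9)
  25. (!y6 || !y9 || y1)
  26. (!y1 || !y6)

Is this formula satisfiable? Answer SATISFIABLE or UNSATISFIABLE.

y3 = True:
  propagation gives y6=False, y5=False, y8=True, y1=False; an empty clause results — contradiction.
y3 = False:
  propagation gives y9=True, y5=True, y6=False, y1=True; an empty clause results — contradiction.
Every branch closes, so no satisfying assignment exists.

UNSATISFIABLE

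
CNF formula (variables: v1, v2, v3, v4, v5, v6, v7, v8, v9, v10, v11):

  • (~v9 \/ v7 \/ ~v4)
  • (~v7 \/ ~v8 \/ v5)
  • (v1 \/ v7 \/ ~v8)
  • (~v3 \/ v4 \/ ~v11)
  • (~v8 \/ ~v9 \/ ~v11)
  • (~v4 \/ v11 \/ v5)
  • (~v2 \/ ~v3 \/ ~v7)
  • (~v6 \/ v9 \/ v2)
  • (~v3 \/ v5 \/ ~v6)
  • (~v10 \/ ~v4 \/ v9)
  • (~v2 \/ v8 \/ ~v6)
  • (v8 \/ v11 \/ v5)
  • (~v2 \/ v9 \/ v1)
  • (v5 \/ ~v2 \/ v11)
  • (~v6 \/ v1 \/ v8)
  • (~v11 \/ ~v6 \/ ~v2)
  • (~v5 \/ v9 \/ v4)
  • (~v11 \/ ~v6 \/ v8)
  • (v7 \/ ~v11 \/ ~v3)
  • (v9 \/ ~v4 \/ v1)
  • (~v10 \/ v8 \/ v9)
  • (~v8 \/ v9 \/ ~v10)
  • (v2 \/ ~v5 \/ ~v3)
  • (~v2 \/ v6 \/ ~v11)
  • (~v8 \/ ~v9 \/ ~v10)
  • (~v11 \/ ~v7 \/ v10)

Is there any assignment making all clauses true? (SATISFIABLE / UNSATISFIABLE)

v1 occurs only positively in the remaining clauses — set v1 = True.
Pure literal: v3 appears only negated; assign v3 = False.
Try v2 = True.
Branch on v4: take v4 = True.
For the remaining variables, v5 = True, v6 = True, v7 = True, v8 = True, v9 = False, v10 = False, v11 = False works.
So v1 = T, v2 = T, v3 = F, v4 = T, v5 = T, v6 = T, v7 = T, v8 = T, v9 = F, v10 = F, v11 = F is a satisfying assignment.

SATISFIABLE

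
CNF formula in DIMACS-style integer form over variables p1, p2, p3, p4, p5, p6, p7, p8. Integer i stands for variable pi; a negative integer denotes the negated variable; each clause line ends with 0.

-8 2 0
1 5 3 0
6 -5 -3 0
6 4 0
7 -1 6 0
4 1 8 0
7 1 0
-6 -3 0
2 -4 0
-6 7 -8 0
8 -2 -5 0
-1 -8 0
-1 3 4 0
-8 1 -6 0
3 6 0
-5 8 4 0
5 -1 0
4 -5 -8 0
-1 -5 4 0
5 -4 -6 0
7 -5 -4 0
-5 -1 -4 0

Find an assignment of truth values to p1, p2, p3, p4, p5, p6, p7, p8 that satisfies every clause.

p1 = F, p2 = T, p3 = T, p4 = T, p5 = F, p6 = F, p7 = T, p8 = T

Pure literal: p7 appears only positively; assign p7 = True.
Set p1 = False and propagate.
Branch on p2: take p2 = True.
Branch on p3: take p3 = True.
  then p6 is forced to False.
  then p5 is forced to False.
  then p4 is forced to True.
p8 is now unconstrained; take p8 = True.
Every clause has at least one true literal under this assignment.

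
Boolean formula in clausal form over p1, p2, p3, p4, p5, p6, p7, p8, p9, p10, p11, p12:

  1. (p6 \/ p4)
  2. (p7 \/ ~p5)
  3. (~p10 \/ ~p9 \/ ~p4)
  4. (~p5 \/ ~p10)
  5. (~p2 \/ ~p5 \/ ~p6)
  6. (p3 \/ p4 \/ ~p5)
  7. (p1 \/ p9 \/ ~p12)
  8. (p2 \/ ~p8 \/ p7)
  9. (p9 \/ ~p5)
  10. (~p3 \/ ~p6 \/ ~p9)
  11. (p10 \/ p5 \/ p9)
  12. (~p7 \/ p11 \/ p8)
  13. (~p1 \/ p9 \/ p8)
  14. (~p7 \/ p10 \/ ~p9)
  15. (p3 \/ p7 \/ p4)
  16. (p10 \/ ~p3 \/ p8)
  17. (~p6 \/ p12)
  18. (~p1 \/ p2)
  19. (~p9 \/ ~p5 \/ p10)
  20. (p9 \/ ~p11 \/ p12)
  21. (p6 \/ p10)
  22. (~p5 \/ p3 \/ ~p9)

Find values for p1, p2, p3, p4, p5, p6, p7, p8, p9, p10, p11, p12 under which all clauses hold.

p1=F, p2=F, p3=F, p4=F, p5=F, p6=T, p7=T, p8=T, p9=T, p10=T, p11=F, p12=T

Set p1 = False and propagate.
The remaining clauses are satisfied by p2 = False, p3 = False, p4 = False, p5 = False, p6 = True, p7 = True, p8 = True, p9 = True, p10 = True, p11 = False, p12 = True.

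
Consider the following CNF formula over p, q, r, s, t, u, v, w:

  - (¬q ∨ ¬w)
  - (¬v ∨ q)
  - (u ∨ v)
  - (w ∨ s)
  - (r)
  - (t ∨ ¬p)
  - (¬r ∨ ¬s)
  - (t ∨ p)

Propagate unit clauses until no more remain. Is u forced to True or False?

Unit clause (r) sets r = True.
(¬s ∨ ¬r): since r = True, the clause reduces to (¬s). s = False.
From (w ∨ s) and s = False: w = True.
(¬q ∨ ¬w) with w = True leaves only ¬q, so q = False.
(¬v ∨ q) with q = False leaves only ¬v, so v = False.
(u ∨ v) with v = False leaves only u, so u = True.

True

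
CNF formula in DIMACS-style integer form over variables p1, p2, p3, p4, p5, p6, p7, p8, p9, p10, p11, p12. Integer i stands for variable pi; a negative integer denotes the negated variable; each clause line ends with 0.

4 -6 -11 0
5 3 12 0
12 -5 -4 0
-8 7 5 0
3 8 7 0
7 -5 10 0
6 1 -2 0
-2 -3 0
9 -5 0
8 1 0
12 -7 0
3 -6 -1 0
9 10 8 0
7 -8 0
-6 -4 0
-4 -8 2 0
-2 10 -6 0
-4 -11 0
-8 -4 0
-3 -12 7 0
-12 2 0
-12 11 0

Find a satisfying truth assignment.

p1 = T  p2 = F  p3 = T  p4 = T  p5 = F  p6 = F  p7 = F  p8 = F  p9 = T  p10 = T  p11 = F  p12 = F

Check each clause:
  1. (~p6 | p4 | ~p11) — ~p6 is true.
  2. (p3 | p5 | p12) — p3 is true.
  3. (~p5 | p12 | ~p4) — ~p5 is true.
  4. (~p8 | p5 | p7) — ~p8 is true.
  5. (p8 | p3 | p7) — p3 is true.
  6. (~p5 | p7 | p10) — p10 is true.
  7. (p6 | ~p2 | p1) — p1 is true.
  8. (~p3 | ~p2) — ~p2 is true.
  9. (p9 | ~p5) — p9 is true.
  10. (p8 | p1) — p1 is true.
  11. (p12 | ~p7) — ~p7 is true.
  12. (p3 | ~p6 | ~p1) — ~p6 is true.
  13. (p8 | p9 | p10) — p9 is true.
  14. (p7 | ~p8) — ~p8 is true.
  15. (~p4 | ~p6) — ~p6 is true.
  16. (~p4 | ~p8 | p2) — ~p8 is true.
  17. (~p6 | p10 | ~p2) — ~p6 is true.
  18. (~p11 | ~p4) — ~p11 is true.
  19. (~p8 | ~p4) — ~p8 is true.
  20. (~p12 | ~p3 | p7) — ~p12 is true.
  21. (~p12 | p2) — ~p12 is true.
  22. (~p12 | p11) — ~p12 is true.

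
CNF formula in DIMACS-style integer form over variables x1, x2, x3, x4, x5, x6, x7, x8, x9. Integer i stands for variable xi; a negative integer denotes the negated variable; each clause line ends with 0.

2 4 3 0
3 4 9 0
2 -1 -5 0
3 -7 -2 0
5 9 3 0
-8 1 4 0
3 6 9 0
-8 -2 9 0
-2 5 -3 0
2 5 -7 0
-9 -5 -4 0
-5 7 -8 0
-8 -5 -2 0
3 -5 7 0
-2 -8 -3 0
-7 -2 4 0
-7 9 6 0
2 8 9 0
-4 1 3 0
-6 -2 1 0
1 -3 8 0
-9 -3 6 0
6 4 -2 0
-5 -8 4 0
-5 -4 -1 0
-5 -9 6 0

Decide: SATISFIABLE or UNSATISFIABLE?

SATISFIABLE

Set x1 = True and propagate.
Set x2 = True and propagate.
Try x3 = False.
  then x7 is forced to False.
  then x5 is forced to False.
  then x9 is forced to True.
For the remaining variables, x4 = False, x6 = True, x8 = True works.
Every clause has at least one true literal under this assignment.
So x1=True, x2=True, x3=False, x4=False, x5=False, x6=True, x7=False, x8=True, x9=True is a satisfying assignment.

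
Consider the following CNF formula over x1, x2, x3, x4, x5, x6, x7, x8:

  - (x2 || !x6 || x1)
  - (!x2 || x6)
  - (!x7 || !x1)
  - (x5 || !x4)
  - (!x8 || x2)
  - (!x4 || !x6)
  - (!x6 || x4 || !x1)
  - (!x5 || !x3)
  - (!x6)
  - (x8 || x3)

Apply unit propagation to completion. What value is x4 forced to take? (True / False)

False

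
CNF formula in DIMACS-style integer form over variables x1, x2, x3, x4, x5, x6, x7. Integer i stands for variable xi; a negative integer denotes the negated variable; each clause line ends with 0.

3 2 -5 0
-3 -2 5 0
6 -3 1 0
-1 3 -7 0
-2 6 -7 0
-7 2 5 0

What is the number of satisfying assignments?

Split on x2, then x3.
  x2=T, x3=T: x4 free; 5 ways for (x1,x5,x6,x7) × 2^1 = 10.
  x2=T, x3=F: x4, x5 free; 5 ways for (x1,x6,x7) × 2^2 = 20.
  x2=F, x3=T: x4 free; 9 ways for (x1,x5,x6,x7) × 2^1 = 18.
  x2=F, x3=F: forces x5=F; x7=F; x1, x4, x6 free → 2^3 = 8.
Total: 10 + 20 + 18 + 8 = 56.

56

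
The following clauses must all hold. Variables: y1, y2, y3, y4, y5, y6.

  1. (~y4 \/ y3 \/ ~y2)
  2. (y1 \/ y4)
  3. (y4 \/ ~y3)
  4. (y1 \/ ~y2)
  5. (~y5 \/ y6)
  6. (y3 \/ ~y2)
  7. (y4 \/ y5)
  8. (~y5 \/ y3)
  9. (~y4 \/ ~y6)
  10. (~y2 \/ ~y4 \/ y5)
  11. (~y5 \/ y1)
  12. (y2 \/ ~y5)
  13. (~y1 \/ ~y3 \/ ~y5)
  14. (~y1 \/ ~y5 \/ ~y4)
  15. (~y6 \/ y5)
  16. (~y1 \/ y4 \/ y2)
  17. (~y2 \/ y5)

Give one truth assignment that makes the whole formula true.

y1=T, y2=F, y3=F, y4=T, y5=F, y6=F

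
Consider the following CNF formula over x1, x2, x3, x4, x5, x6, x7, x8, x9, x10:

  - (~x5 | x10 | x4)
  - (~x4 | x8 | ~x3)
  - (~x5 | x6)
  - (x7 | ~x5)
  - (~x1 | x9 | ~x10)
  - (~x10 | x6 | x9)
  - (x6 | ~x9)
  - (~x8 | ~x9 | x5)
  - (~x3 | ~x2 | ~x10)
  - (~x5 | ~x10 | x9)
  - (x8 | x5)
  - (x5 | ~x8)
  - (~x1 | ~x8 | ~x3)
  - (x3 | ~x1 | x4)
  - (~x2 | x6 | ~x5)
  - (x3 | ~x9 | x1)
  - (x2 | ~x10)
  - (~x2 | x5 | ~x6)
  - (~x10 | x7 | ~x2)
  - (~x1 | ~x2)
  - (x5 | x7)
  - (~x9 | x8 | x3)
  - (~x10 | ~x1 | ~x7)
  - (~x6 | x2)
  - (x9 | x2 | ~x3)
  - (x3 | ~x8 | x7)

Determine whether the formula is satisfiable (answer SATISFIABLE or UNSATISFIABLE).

SATISFIABLE

Set x1 = False and propagate.
The remaining clauses are satisfied by x2 = True, x3 = False, x4 = True, x5 = True, x6 = True, x7 = True, x8 = False, x9 = False, x10 = False.
Every clause has at least one true literal under this assignment.
So x1 = 0, x2 = 1, x3 = 0, x4 = 1, x5 = 1, x6 = 1, x7 = 1, x8 = 0, x9 = 0, x10 = 0 is a satisfying assignment.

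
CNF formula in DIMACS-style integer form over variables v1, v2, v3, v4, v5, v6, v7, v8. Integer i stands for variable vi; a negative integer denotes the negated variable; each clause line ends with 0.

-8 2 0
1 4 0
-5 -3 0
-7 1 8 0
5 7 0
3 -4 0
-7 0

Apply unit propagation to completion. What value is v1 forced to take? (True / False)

True

(NOT v7) is a unit clause: v7 = False.
(v7 OR v5) with v7 = False leaves only v5, so v5 = True.
(NOT v3 OR NOT v5): since v5 = True, the clause reduces to (NOT v3). v3 = False.
In (v3 OR NOT v4), v3 is now false; NOT v4 must hold, so v4 = False.
In (v1 OR v4), v4 is now false; v1 must hold, so v1 = True.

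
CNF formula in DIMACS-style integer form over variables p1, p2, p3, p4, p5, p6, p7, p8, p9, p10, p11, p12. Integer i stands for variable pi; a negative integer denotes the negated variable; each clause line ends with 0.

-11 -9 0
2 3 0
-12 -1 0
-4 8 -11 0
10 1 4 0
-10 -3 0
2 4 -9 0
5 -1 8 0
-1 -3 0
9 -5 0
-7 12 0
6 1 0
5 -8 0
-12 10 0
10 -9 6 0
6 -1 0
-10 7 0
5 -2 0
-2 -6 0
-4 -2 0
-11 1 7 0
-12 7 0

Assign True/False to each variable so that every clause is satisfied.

p1=False, p2=False, p3=True, p4=True, p5=True, p6=True, p7=False, p8=False, p9=True, p10=False, p11=False, p12=False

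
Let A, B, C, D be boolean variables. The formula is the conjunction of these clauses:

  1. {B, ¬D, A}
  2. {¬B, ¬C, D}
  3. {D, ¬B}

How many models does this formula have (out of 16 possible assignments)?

10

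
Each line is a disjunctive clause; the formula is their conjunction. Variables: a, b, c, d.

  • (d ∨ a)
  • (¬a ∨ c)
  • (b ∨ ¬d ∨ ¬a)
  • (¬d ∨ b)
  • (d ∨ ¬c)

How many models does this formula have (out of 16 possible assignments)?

The models are:
  a=0 b=1 c=0 d=1
  a=0 b=1 c=1 d=1
  a=1 b=1 c=1 d=1
Count: 3.

3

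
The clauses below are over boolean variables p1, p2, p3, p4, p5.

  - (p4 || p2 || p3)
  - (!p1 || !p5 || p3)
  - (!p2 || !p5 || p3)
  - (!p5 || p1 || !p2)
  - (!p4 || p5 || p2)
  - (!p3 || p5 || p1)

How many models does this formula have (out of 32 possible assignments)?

14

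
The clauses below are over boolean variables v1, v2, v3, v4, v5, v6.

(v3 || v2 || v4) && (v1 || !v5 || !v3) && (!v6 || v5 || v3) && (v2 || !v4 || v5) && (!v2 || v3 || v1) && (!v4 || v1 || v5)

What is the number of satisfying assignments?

28

Split on v3, then v5.
  v3=T, v5=T: forces v1=T; v2, v4, v6 free → 2^3 = 8.
  v3=T, v5=F: v6 free; 5 ways for (v1,v2,v4) × 2^1 = 10.
  v3=F, v5=T: v6 free; 4 ways for (v1,v2,v4) × 2^1 = 8.
  v3=F, v5=F: remaining (v1,v2,v4,v6) ∈ {(T,T,F,F); (T,T,T,F)} — 2.
Total: 8 + 10 + 8 + 2 = 28.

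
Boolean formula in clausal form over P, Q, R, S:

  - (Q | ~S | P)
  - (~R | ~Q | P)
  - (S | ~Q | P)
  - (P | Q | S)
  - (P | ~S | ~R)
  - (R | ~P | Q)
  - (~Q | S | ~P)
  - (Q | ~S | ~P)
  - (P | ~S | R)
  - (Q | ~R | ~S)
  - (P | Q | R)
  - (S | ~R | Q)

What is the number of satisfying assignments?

Satisfying assignments:
  P=1 Q=1 R=0 S=1
  P=1 Q=1 R=1 S=1
Count: 2.

2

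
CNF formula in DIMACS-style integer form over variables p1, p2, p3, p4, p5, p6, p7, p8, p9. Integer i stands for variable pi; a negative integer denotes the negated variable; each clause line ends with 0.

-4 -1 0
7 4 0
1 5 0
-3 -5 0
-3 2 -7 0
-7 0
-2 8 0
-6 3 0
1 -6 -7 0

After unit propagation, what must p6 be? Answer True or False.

Unit clause (~p7) sets p7 = False.
In (p7 \/ p4), p7 is now false; p4 must hold, so p4 = True.
(~p1 \/ ~p4) with p4 = True leaves only ~p1, so p1 = False.
(p5 \/ p1) with p1 = False leaves only p5, so p5 = True.
(~p3 \/ ~p5) with p5 = True leaves only ~p3, so p3 = False.
(p3 \/ ~p6): since p3 = False, the clause reduces to (~p6). p6 = False.

False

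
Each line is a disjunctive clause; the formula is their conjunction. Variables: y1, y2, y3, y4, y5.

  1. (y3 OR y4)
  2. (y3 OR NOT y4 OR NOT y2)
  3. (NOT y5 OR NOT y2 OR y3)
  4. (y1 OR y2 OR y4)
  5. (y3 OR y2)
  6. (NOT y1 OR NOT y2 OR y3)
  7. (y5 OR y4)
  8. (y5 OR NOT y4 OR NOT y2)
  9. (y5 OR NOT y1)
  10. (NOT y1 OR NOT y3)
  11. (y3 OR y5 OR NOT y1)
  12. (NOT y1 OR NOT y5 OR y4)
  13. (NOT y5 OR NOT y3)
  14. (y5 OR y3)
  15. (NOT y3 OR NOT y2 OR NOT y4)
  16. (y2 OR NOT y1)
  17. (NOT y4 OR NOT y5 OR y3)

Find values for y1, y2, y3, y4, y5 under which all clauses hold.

y1=F, y2=F, y3=T, y4=T, y5=F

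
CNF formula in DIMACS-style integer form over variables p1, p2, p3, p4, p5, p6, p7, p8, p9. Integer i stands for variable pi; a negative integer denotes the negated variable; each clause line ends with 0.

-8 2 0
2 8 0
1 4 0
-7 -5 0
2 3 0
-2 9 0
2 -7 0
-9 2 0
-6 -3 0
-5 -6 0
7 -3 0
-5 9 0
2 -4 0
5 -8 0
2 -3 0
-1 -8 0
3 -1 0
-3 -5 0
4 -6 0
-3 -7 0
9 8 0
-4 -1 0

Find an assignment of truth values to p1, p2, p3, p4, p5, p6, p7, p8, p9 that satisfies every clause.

p1 = F, p2 = T, p3 = F, p4 = T, p5 = F, p6 = T, p7 = T, p8 = F, p9 = T

Set p1 = False and propagate.
  then p4 is forced to True.
  then p2 is forced to True.
  then p9 is forced to True.
Branch on p3: take p3 = False.
For the remaining variables, p5 = False, p6 = True, p7 = True, p8 = False works.
Check each clause:
  1. (~p8 | p2) — ~p8 is true.
  2. (p8 | p2) — p2 is true.
  3. (p1 | p4) — p4 is true.
  4. (~p5 | ~p7) — ~p5 is true.
  5. (p3 | p2) — p2 is true.
  6. (~p2 | p9) — p9 is true.
  7. (p2 | ~p7) — p2 is true.
  8. (p2 | ~p9) — p2 is true.
  9. (~p3 | ~p6) — ~p3 is true.
  10. (~p5 | ~p6) — ~p5 is true.
  11. (p7 | ~p3) — ~p3 is true.
  12. (p9 | ~p5) — p9 is true.
  13. (~p4 | p2) — p2 is true.
  14. (p5 | ~p8) — ~p8 is true.
  15. (~p3 | p2) — p2 is true.
  16. (~p1 | ~p8) — ~p8 is true.
  17. (p3 | ~p1) — ~p1 is true.
  18. (~p3 | ~p5) — ~p5 is true.
  19. (p4 | ~p6) — p4 is true.
  20. (~p3 | ~p7) — ~p3 is true.
  21. (p8 | p9) — p9 is true.
  22. (~p4 | ~p1) — ~p1 is true.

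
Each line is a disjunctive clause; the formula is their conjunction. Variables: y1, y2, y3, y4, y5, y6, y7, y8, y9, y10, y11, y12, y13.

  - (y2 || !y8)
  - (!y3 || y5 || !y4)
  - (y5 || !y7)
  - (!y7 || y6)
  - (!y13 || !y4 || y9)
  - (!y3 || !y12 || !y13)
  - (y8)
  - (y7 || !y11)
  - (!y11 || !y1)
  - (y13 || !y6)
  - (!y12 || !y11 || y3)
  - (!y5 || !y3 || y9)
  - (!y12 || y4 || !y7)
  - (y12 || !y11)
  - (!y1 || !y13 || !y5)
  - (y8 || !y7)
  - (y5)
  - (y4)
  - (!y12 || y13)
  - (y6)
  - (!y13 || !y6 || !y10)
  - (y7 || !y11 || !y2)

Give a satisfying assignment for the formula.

y1 = F, y2 = T, y3 = F, y4 = T, y5 = T, y6 = T, y7 = T, y8 = T, y9 = T, y10 = F, y11 = F, y12 = F, y13 = T

The clause (y8) is unit: y8 must be True.
Unit propagation: (y2) forces y2 = True.
(y5) is a unit clause, so y5 = True.
Unit propagation: (y4) forces y4 = True.
The clause (y6) is unit: y6 must be True.
Unit propagation: (y13) forces y13 = True.
Unit propagation: (y9) forces y9 = True.
Unit propagation: (!y1) forces y1 = False.
The clause (!y10) is unit: y10 must be False.
Pure literal: y7 appears only positively; assign y7 = True.
Pure literal: y11 appears only negated; assign y11 = False.
Try y3 = False.
y12 is now unconstrained; take y12 = False.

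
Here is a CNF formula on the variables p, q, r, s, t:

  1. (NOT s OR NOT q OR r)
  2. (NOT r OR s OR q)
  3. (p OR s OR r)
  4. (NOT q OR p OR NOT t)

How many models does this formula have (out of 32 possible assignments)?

18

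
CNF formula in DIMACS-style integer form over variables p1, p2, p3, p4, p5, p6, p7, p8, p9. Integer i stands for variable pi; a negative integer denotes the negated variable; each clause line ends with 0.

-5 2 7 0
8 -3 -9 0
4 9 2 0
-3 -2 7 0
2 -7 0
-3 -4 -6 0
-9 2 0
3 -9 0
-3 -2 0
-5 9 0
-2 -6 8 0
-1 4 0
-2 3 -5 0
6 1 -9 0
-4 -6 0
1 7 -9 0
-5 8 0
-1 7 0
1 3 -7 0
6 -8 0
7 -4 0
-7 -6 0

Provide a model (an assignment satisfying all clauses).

Pure literal: p5 appears only negated; assign p5 = False.
Try p1 = True.
  then p4 is forced to True.
  then p6 is forced to False.
  then p7 is forced to True.
  then p2 is forced to True.
  then p3 is forced to False.
  then p9 is forced to False.
  then p8 is forced to False.

p1=T  p2=T  p3=F  p4=T  p5=F  p6=F  p7=T  p8=F  p9=F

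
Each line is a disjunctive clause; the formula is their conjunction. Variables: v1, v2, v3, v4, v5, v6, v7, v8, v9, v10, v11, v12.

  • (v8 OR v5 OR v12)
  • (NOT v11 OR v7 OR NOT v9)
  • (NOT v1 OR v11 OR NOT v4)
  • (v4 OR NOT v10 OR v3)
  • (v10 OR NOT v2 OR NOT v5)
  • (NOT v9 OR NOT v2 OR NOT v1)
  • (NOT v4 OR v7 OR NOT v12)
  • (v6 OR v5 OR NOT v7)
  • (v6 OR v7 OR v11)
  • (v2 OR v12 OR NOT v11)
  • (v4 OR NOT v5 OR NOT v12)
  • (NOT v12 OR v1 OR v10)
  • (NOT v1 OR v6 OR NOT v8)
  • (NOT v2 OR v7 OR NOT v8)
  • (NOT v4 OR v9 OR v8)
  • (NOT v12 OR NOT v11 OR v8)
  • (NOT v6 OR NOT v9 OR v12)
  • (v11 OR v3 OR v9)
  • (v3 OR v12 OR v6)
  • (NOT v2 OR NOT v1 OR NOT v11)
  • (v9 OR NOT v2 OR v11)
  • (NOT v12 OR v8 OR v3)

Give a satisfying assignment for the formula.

v1=T  v2=F  v3=T  v4=F  v5=F  v6=T  v7=T  v8=T  v9=F  v10=T  v11=F  v12=T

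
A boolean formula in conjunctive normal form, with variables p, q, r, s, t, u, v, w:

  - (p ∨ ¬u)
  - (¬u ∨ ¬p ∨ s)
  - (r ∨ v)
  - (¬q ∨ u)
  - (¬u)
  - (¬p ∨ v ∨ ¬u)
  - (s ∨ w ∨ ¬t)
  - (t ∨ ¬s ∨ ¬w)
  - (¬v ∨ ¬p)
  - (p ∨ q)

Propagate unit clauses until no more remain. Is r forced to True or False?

True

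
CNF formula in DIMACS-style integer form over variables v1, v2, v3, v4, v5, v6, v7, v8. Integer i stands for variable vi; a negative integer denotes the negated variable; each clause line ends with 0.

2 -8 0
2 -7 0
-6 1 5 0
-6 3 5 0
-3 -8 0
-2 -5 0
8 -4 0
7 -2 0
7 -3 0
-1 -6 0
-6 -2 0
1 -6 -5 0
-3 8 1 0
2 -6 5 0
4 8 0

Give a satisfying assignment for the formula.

v1 = True, v2 = True, v3 = False, v4 = True, v5 = False, v6 = False, v7 = True, v8 = True

Check each clause:
  1. (v2 | ~v8) — v2 is true.
  2. (~v7 | v2) — v2 is true.
  3. (v5 | v1 | ~v6) — v1 is true.
  4. (v3 | v5 | ~v6) — ~v6 is true.
  5. (~v3 | ~v8) — ~v3 is true.
  6. (~v5 | ~v2) — ~v5 is true.
  7. (~v4 | v8) — v8 is true.
  8. (~v2 | v7) — v7 is true.
  9. (~v3 | v7) — ~v3 is true.
  10. (~v6 | ~v1) — ~v6 is true.
  11. (~v2 | ~v6) — ~v6 is true.
  12. (~v5 | ~v6 | v1) — v1 is true.
  13. (~v3 | v8 | v1) — v8 is true.
  14. (v2 | ~v6 | v5) — ~v6 is true.
  15. (v4 | v8) — v8 is true.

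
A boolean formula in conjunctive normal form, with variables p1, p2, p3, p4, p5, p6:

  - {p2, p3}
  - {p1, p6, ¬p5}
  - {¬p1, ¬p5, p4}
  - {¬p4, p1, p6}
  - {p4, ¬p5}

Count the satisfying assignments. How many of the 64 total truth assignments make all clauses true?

30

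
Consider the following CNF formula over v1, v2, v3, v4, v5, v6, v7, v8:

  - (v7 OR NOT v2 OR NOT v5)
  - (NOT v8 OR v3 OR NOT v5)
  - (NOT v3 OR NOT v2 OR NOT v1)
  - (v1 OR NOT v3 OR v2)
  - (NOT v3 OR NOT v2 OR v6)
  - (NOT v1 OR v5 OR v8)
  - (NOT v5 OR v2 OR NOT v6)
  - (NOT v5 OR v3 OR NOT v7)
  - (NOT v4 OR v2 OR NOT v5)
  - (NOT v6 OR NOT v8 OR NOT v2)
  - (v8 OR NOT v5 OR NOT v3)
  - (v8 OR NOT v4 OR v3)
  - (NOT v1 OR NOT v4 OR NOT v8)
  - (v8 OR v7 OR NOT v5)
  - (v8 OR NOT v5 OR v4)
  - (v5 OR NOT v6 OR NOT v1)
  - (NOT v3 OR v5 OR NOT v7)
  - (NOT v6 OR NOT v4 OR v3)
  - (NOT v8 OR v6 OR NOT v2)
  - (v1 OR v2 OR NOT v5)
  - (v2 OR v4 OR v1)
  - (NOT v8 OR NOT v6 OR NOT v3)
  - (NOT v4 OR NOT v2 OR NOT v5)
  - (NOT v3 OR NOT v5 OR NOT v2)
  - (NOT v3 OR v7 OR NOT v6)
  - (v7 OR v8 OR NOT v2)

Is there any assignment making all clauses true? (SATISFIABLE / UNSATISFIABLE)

SATISFIABLE

Branch on v1: take v1 = True.
Branch on v2: take v2 = False.
The remaining clauses are satisfied by v3 = False, v4 = False, v5 = False, v6 = False, v7 = True, v8 = True.
Every clause has at least one true literal under this assignment.
So v1 = True, v2 = False, v3 = False, v4 = False, v5 = False, v6 = False, v7 = True, v8 = True is a satisfying assignment.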